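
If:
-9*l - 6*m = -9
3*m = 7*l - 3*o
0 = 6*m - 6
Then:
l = 1/3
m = 1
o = -2/9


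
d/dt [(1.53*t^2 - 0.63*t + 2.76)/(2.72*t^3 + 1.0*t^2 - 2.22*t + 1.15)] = (-4.1616*t^4 + 3.4272*t^3 - 25.2882*t^2 - 2.001*t + 5.4027)/(7.3984*t^6 + 5.44*t^5 - 11.0768*t^4 + 1.816*t^3 + 7.2284*t^2 - 5.106*t + 1.3225)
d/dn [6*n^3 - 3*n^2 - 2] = 6*n*(3*n - 1)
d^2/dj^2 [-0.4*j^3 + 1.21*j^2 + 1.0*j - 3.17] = 2.42 - 2.4*j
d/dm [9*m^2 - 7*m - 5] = 18*m - 7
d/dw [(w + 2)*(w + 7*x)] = 2*w + 7*x + 2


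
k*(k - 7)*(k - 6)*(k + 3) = k^4 - 10*k^3 + 3*k^2 + 126*k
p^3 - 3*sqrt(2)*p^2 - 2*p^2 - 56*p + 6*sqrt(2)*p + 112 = (p - 2)*(p - 7*sqrt(2))*(p + 4*sqrt(2))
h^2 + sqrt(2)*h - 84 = (h - 6*sqrt(2))*(h + 7*sqrt(2))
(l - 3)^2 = l^2 - 6*l + 9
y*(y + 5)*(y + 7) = y^3 + 12*y^2 + 35*y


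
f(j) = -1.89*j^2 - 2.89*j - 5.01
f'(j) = -3.78*j - 2.89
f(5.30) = -73.42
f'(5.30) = -22.92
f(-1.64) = -5.35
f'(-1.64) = 3.31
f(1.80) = -16.34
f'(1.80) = -9.69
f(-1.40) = -4.67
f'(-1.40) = 2.40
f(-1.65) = -5.39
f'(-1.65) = 3.35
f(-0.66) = -3.93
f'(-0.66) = -0.40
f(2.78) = -27.65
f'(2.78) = -13.40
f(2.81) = -28.05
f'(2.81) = -13.51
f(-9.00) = -132.09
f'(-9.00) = 31.13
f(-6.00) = -55.71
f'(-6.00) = 19.79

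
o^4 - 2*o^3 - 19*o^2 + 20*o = o*(o - 5)*(o - 1)*(o + 4)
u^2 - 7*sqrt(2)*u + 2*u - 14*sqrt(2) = (u + 2)*(u - 7*sqrt(2))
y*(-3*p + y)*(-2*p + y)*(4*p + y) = 24*p^3*y - 14*p^2*y^2 - p*y^3 + y^4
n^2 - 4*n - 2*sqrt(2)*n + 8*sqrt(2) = (n - 4)*(n - 2*sqrt(2))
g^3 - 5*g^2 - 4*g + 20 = (g - 5)*(g - 2)*(g + 2)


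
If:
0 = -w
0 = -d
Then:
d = 0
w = 0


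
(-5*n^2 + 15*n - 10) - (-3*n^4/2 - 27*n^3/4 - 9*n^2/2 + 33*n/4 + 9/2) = 3*n^4/2 + 27*n^3/4 - n^2/2 + 27*n/4 - 29/2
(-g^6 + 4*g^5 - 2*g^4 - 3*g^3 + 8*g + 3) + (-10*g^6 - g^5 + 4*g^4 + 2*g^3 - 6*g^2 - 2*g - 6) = -11*g^6 + 3*g^5 + 2*g^4 - g^3 - 6*g^2 + 6*g - 3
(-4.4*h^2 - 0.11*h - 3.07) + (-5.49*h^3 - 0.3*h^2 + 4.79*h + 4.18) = -5.49*h^3 - 4.7*h^2 + 4.68*h + 1.11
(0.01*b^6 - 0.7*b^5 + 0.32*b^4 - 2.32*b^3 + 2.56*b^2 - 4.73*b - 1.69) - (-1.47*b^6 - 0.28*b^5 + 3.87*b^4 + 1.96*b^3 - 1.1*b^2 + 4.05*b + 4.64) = 1.48*b^6 - 0.42*b^5 - 3.55*b^4 - 4.28*b^3 + 3.66*b^2 - 8.78*b - 6.33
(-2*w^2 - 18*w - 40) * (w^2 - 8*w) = -2*w^4 - 2*w^3 + 104*w^2 + 320*w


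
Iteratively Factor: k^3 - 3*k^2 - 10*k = (k)*(k^2 - 3*k - 10) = k*(k - 5)*(k + 2)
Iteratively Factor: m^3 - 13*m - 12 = (m - 4)*(m^2 + 4*m + 3) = (m - 4)*(m + 1)*(m + 3)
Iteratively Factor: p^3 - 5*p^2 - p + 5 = (p - 1)*(p^2 - 4*p - 5) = (p - 5)*(p - 1)*(p + 1)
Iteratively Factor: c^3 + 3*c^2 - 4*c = (c)*(c^2 + 3*c - 4) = c*(c - 1)*(c + 4)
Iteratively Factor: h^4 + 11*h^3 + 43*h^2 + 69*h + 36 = (h + 1)*(h^3 + 10*h^2 + 33*h + 36) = (h + 1)*(h + 3)*(h^2 + 7*h + 12) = (h + 1)*(h + 3)^2*(h + 4)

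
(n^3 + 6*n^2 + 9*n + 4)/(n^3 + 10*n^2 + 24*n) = (n^2 + 2*n + 1)/(n*(n + 6))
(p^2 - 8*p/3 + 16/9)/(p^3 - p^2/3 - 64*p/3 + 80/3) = (p - 4/3)/(p^2 + p - 20)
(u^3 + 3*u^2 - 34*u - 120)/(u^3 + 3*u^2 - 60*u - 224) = (u^2 - u - 30)/(u^2 - u - 56)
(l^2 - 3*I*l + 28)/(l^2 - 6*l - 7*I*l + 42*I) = (l + 4*I)/(l - 6)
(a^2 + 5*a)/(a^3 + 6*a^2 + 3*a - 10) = a/(a^2 + a - 2)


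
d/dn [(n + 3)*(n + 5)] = 2*n + 8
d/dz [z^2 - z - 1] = 2*z - 1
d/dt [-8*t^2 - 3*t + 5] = -16*t - 3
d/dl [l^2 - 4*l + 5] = 2*l - 4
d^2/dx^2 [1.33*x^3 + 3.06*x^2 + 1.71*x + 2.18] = 7.98*x + 6.12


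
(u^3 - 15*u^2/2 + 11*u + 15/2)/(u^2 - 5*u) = u - 5/2 - 3/(2*u)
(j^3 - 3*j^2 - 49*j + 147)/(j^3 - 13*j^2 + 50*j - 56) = (j^2 + 4*j - 21)/(j^2 - 6*j + 8)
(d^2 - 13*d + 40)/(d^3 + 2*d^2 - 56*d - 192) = (d - 5)/(d^2 + 10*d + 24)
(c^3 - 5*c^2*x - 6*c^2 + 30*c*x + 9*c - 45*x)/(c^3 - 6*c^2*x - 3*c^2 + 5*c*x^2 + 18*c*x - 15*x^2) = (3 - c)/(-c + x)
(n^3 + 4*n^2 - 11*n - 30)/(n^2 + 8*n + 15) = (n^2 - n - 6)/(n + 3)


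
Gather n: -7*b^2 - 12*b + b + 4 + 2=-7*b^2 - 11*b + 6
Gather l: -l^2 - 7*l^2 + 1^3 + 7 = 8 - 8*l^2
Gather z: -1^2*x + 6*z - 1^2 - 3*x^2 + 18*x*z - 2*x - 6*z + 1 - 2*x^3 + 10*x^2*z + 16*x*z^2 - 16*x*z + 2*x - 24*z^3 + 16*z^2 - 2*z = -2*x^3 - 3*x^2 - x - 24*z^3 + z^2*(16*x + 16) + z*(10*x^2 + 2*x - 2)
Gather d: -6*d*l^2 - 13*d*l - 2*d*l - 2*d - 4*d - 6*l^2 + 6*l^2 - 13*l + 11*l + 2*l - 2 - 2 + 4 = d*(-6*l^2 - 15*l - 6)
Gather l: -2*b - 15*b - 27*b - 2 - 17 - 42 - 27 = -44*b - 88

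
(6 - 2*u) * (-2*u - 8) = 4*u^2 + 4*u - 48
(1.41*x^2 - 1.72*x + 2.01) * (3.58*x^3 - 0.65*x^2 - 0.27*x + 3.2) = 5.0478*x^5 - 7.0741*x^4 + 7.9331*x^3 + 3.6699*x^2 - 6.0467*x + 6.432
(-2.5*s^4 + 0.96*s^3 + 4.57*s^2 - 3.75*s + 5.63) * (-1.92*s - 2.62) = 4.8*s^5 + 4.7068*s^4 - 11.2896*s^3 - 4.7734*s^2 - 0.984599999999999*s - 14.7506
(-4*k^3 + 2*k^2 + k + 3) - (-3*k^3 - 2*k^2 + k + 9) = -k^3 + 4*k^2 - 6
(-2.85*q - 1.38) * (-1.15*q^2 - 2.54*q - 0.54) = 3.2775*q^3 + 8.826*q^2 + 5.0442*q + 0.7452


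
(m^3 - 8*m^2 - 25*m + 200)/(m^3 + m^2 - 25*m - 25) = (m - 8)/(m + 1)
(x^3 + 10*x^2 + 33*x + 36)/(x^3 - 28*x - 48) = (x^2 + 6*x + 9)/(x^2 - 4*x - 12)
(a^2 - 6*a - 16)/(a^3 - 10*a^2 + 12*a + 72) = (a - 8)/(a^2 - 12*a + 36)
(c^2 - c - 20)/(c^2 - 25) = (c + 4)/(c + 5)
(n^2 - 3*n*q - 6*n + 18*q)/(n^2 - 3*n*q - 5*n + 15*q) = (n - 6)/(n - 5)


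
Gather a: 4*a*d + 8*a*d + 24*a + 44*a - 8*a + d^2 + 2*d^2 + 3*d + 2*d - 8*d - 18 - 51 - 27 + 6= a*(12*d + 60) + 3*d^2 - 3*d - 90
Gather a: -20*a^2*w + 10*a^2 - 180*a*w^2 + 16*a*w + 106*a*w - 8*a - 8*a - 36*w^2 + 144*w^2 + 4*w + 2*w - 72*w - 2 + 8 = a^2*(10 - 20*w) + a*(-180*w^2 + 122*w - 16) + 108*w^2 - 66*w + 6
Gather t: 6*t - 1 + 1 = 6*t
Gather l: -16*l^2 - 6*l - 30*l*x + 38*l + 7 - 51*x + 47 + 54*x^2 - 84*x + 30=-16*l^2 + l*(32 - 30*x) + 54*x^2 - 135*x + 84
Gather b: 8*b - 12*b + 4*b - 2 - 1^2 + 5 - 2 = 0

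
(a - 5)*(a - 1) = a^2 - 6*a + 5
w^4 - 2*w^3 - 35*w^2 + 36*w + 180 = (w - 6)*(w - 3)*(w + 2)*(w + 5)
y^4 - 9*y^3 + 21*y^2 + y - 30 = (y - 5)*(y - 3)*(y - 2)*(y + 1)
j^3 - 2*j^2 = j^2*(j - 2)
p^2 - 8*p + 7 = (p - 7)*(p - 1)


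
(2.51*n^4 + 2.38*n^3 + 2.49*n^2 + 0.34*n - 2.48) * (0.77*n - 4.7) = 1.9327*n^5 - 9.9644*n^4 - 9.2687*n^3 - 11.4412*n^2 - 3.5076*n + 11.656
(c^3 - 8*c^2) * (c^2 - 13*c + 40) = c^5 - 21*c^4 + 144*c^3 - 320*c^2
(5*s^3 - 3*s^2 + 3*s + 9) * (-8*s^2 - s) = -40*s^5 + 19*s^4 - 21*s^3 - 75*s^2 - 9*s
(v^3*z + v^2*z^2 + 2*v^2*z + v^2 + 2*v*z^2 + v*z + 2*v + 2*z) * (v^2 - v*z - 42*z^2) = v^5*z + 2*v^4*z + v^4 - 43*v^3*z^3 + 2*v^3 - 42*v^2*z^4 - 86*v^2*z^3 - 43*v^2*z^2 - 84*v*z^4 - 42*v*z^3 - 86*v*z^2 - 84*z^3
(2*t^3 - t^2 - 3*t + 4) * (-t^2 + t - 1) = -2*t^5 + 3*t^4 - 6*t^2 + 7*t - 4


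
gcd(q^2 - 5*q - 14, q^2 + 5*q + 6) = q + 2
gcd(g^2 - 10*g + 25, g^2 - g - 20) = g - 5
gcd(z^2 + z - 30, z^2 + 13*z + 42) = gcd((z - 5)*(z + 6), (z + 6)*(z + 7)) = z + 6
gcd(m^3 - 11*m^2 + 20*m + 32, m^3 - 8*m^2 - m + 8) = m^2 - 7*m - 8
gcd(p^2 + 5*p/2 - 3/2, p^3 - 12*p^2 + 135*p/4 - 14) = p - 1/2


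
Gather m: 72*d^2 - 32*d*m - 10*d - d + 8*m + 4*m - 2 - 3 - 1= 72*d^2 - 11*d + m*(12 - 32*d) - 6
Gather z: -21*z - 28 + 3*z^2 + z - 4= 3*z^2 - 20*z - 32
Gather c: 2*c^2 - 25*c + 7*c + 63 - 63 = 2*c^2 - 18*c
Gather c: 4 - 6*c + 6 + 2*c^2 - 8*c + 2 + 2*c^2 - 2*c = 4*c^2 - 16*c + 12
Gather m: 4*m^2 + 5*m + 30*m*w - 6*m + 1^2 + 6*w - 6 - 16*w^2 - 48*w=4*m^2 + m*(30*w - 1) - 16*w^2 - 42*w - 5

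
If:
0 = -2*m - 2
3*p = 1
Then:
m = -1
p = 1/3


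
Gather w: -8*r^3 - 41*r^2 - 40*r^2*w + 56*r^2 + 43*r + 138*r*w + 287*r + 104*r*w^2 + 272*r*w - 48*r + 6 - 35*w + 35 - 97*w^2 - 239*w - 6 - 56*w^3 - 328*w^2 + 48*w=-8*r^3 + 15*r^2 + 282*r - 56*w^3 + w^2*(104*r - 425) + w*(-40*r^2 + 410*r - 226) + 35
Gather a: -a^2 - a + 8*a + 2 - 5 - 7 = -a^2 + 7*a - 10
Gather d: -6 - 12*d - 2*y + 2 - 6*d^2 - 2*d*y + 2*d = -6*d^2 + d*(-2*y - 10) - 2*y - 4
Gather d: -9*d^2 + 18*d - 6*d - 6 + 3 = -9*d^2 + 12*d - 3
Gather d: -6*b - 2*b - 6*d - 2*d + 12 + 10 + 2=-8*b - 8*d + 24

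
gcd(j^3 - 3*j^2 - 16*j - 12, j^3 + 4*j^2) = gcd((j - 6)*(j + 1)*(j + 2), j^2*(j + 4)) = 1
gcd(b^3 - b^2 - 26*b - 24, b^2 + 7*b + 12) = b + 4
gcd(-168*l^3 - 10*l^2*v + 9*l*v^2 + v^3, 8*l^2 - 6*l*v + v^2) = -4*l + v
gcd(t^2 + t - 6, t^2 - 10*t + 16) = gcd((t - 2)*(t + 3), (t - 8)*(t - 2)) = t - 2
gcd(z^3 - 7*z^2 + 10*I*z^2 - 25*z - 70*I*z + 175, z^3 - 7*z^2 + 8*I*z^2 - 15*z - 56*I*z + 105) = z^2 + z*(-7 + 5*I) - 35*I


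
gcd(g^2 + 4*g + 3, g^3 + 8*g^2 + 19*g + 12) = g^2 + 4*g + 3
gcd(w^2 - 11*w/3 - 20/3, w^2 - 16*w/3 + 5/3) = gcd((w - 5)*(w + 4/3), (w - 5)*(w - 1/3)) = w - 5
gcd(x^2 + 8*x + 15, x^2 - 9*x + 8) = 1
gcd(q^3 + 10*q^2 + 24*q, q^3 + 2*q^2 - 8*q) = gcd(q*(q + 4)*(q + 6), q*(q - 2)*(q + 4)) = q^2 + 4*q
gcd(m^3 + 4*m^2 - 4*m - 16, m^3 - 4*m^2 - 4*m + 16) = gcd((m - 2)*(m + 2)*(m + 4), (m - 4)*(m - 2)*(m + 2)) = m^2 - 4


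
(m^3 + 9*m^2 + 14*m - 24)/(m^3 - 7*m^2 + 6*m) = (m^2 + 10*m + 24)/(m*(m - 6))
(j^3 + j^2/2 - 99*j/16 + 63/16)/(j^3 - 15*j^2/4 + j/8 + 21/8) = (16*j^3 + 8*j^2 - 99*j + 63)/(2*(8*j^3 - 30*j^2 + j + 21))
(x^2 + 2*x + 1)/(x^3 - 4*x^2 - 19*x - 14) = (x + 1)/(x^2 - 5*x - 14)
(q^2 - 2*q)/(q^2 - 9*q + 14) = q/(q - 7)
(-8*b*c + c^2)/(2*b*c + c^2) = (-8*b + c)/(2*b + c)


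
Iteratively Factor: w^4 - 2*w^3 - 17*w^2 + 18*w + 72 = (w - 4)*(w^3 + 2*w^2 - 9*w - 18) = (w - 4)*(w + 3)*(w^2 - w - 6) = (w - 4)*(w - 3)*(w + 3)*(w + 2)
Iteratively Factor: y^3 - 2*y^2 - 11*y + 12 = (y - 1)*(y^2 - y - 12) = (y - 4)*(y - 1)*(y + 3)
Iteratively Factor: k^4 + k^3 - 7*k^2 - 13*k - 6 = (k + 1)*(k^3 - 7*k - 6) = (k + 1)*(k + 2)*(k^2 - 2*k - 3) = (k - 3)*(k + 1)*(k + 2)*(k + 1)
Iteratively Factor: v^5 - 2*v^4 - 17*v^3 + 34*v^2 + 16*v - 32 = (v - 4)*(v^4 + 2*v^3 - 9*v^2 - 2*v + 8) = (v - 4)*(v - 2)*(v^3 + 4*v^2 - v - 4) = (v - 4)*(v - 2)*(v + 4)*(v^2 - 1) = (v - 4)*(v - 2)*(v + 1)*(v + 4)*(v - 1)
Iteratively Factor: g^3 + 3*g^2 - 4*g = (g + 4)*(g^2 - g) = (g - 1)*(g + 4)*(g)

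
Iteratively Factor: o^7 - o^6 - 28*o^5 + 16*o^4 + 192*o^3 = (o + 4)*(o^6 - 5*o^5 - 8*o^4 + 48*o^3) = (o - 4)*(o + 4)*(o^5 - o^4 - 12*o^3) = o*(o - 4)*(o + 4)*(o^4 - o^3 - 12*o^2) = o*(o - 4)*(o + 3)*(o + 4)*(o^3 - 4*o^2) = o^2*(o - 4)*(o + 3)*(o + 4)*(o^2 - 4*o) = o^3*(o - 4)*(o + 3)*(o + 4)*(o - 4)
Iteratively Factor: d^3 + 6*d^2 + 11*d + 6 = (d + 2)*(d^2 + 4*d + 3) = (d + 2)*(d + 3)*(d + 1)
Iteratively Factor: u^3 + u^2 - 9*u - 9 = (u - 3)*(u^2 + 4*u + 3) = (u - 3)*(u + 3)*(u + 1)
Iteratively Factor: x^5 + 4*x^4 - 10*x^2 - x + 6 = (x + 2)*(x^4 + 2*x^3 - 4*x^2 - 2*x + 3) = (x + 1)*(x + 2)*(x^3 + x^2 - 5*x + 3) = (x - 1)*(x + 1)*(x + 2)*(x^2 + 2*x - 3) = (x - 1)^2*(x + 1)*(x + 2)*(x + 3)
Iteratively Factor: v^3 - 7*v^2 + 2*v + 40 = (v - 4)*(v^2 - 3*v - 10) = (v - 5)*(v - 4)*(v + 2)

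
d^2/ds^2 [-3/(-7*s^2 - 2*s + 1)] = 6*(-49*s^2 - 14*s + 4*(7*s + 1)^2 + 7)/(7*s^2 + 2*s - 1)^3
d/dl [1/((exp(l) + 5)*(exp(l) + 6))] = (-2*exp(l) - 11)*exp(l)/(exp(4*l) + 22*exp(3*l) + 181*exp(2*l) + 660*exp(l) + 900)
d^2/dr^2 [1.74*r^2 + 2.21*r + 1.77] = 3.48000000000000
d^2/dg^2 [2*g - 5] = 0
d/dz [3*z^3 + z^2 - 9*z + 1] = 9*z^2 + 2*z - 9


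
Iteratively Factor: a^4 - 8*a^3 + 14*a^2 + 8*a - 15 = (a - 3)*(a^3 - 5*a^2 - a + 5) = (a - 3)*(a - 1)*(a^2 - 4*a - 5) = (a - 3)*(a - 1)*(a + 1)*(a - 5)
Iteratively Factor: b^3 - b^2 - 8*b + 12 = (b - 2)*(b^2 + b - 6) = (b - 2)*(b + 3)*(b - 2)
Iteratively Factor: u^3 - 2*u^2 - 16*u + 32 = (u - 2)*(u^2 - 16) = (u - 2)*(u + 4)*(u - 4)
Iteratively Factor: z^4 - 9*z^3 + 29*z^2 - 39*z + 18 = (z - 2)*(z^3 - 7*z^2 + 15*z - 9) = (z - 3)*(z - 2)*(z^2 - 4*z + 3) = (z - 3)^2*(z - 2)*(z - 1)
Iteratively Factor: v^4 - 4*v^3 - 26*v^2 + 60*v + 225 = (v + 3)*(v^3 - 7*v^2 - 5*v + 75) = (v + 3)^2*(v^2 - 10*v + 25) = (v - 5)*(v + 3)^2*(v - 5)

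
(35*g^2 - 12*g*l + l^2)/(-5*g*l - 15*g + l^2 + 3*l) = (-7*g + l)/(l + 3)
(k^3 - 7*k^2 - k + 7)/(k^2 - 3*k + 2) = (k^2 - 6*k - 7)/(k - 2)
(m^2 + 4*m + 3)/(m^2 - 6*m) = (m^2 + 4*m + 3)/(m*(m - 6))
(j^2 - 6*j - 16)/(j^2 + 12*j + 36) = (j^2 - 6*j - 16)/(j^2 + 12*j + 36)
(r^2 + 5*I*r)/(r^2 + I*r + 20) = r/(r - 4*I)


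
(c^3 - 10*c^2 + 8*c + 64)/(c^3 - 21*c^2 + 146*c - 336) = (c^2 - 2*c - 8)/(c^2 - 13*c + 42)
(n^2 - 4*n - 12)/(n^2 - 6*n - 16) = (n - 6)/(n - 8)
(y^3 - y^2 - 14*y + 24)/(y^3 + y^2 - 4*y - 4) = (y^2 + y - 12)/(y^2 + 3*y + 2)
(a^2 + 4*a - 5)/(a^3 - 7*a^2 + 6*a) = (a + 5)/(a*(a - 6))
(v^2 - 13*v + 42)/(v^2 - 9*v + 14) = (v - 6)/(v - 2)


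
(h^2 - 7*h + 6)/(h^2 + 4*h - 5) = (h - 6)/(h + 5)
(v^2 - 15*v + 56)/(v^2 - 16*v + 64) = (v - 7)/(v - 8)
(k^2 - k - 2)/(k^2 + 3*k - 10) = (k + 1)/(k + 5)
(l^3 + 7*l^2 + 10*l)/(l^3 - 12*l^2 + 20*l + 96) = l*(l + 5)/(l^2 - 14*l + 48)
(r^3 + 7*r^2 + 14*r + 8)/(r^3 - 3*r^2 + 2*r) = (r^3 + 7*r^2 + 14*r + 8)/(r*(r^2 - 3*r + 2))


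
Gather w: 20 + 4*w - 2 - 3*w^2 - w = -3*w^2 + 3*w + 18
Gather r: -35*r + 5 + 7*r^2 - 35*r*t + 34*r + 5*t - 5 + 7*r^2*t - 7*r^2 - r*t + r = 7*r^2*t - 36*r*t + 5*t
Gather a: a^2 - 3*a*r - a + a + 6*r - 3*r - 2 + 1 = a^2 - 3*a*r + 3*r - 1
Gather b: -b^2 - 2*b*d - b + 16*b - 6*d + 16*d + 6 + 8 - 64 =-b^2 + b*(15 - 2*d) + 10*d - 50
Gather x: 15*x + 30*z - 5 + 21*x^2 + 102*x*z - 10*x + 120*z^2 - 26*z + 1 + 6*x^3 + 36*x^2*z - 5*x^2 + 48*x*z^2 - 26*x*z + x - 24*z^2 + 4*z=6*x^3 + x^2*(36*z + 16) + x*(48*z^2 + 76*z + 6) + 96*z^2 + 8*z - 4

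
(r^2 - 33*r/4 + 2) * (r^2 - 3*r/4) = r^4 - 9*r^3 + 131*r^2/16 - 3*r/2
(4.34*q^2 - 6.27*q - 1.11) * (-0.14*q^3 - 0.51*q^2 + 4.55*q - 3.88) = -0.6076*q^5 - 1.3356*q^4 + 23.1001*q^3 - 44.8016*q^2 + 19.2771*q + 4.3068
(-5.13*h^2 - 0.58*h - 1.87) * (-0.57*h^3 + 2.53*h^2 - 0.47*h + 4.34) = 2.9241*h^5 - 12.6483*h^4 + 2.0096*h^3 - 26.7227*h^2 - 1.6383*h - 8.1158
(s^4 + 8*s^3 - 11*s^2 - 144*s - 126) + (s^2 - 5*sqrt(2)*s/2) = s^4 + 8*s^3 - 10*s^2 - 144*s - 5*sqrt(2)*s/2 - 126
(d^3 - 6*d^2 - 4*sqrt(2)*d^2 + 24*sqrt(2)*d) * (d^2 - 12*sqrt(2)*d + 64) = d^5 - 16*sqrt(2)*d^4 - 6*d^4 + 96*sqrt(2)*d^3 + 160*d^3 - 960*d^2 - 256*sqrt(2)*d^2 + 1536*sqrt(2)*d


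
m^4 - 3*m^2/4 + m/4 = m*(m - 1/2)^2*(m + 1)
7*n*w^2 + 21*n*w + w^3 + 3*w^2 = w*(7*n + w)*(w + 3)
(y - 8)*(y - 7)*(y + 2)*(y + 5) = y^4 - 8*y^3 - 39*y^2 + 242*y + 560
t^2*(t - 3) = t^3 - 3*t^2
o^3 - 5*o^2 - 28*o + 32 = (o - 8)*(o - 1)*(o + 4)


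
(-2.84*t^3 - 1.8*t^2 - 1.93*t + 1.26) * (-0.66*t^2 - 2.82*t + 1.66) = 1.8744*t^5 + 9.1968*t^4 + 1.6354*t^3 + 1.623*t^2 - 6.757*t + 2.0916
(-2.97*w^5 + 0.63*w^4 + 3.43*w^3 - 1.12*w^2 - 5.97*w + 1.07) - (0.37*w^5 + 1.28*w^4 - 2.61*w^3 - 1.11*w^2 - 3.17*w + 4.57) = -3.34*w^5 - 0.65*w^4 + 6.04*w^3 - 0.01*w^2 - 2.8*w - 3.5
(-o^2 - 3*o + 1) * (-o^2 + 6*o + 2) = o^4 - 3*o^3 - 21*o^2 + 2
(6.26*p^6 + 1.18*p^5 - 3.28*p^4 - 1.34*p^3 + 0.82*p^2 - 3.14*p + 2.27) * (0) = 0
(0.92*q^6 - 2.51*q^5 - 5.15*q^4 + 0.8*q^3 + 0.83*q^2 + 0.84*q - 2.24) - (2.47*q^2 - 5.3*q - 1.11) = 0.92*q^6 - 2.51*q^5 - 5.15*q^4 + 0.8*q^3 - 1.64*q^2 + 6.14*q - 1.13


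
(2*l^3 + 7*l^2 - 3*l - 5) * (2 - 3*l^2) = -6*l^5 - 21*l^4 + 13*l^3 + 29*l^2 - 6*l - 10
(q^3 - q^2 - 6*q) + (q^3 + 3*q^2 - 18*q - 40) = 2*q^3 + 2*q^2 - 24*q - 40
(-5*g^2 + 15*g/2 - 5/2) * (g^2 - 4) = -5*g^4 + 15*g^3/2 + 35*g^2/2 - 30*g + 10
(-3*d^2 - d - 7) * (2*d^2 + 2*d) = -6*d^4 - 8*d^3 - 16*d^2 - 14*d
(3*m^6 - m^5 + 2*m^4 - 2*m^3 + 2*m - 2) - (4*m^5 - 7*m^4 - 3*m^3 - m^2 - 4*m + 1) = 3*m^6 - 5*m^5 + 9*m^4 + m^3 + m^2 + 6*m - 3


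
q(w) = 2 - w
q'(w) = -1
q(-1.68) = 3.68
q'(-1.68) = -1.00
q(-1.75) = 3.75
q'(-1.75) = -1.00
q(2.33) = -0.33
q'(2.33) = -1.00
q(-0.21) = 2.21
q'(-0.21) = -1.00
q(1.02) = 0.98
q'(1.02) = -1.00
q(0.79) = 1.21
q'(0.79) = -1.00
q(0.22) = 1.78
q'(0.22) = -1.00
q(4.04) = -2.04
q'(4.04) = -1.00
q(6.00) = -4.00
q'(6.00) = -1.00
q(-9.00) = 11.00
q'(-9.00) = -1.00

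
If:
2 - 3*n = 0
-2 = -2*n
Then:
No Solution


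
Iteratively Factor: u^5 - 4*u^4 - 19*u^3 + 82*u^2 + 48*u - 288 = (u + 2)*(u^4 - 6*u^3 - 7*u^2 + 96*u - 144) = (u - 3)*(u + 2)*(u^3 - 3*u^2 - 16*u + 48) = (u - 3)*(u + 2)*(u + 4)*(u^2 - 7*u + 12) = (u - 4)*(u - 3)*(u + 2)*(u + 4)*(u - 3)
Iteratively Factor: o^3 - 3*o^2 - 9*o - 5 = (o - 5)*(o^2 + 2*o + 1) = (o - 5)*(o + 1)*(o + 1)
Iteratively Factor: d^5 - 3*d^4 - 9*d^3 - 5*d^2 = (d - 5)*(d^4 + 2*d^3 + d^2) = (d - 5)*(d + 1)*(d^3 + d^2) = (d - 5)*(d + 1)^2*(d^2) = d*(d - 5)*(d + 1)^2*(d)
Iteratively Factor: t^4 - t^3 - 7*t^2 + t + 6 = (t - 3)*(t^3 + 2*t^2 - t - 2) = (t - 3)*(t - 1)*(t^2 + 3*t + 2) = (t - 3)*(t - 1)*(t + 1)*(t + 2)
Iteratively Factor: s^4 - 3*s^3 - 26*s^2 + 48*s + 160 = (s - 5)*(s^3 + 2*s^2 - 16*s - 32) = (s - 5)*(s + 4)*(s^2 - 2*s - 8) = (s - 5)*(s + 2)*(s + 4)*(s - 4)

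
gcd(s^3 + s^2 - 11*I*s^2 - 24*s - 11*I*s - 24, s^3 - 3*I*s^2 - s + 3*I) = s^2 + s*(1 - 3*I) - 3*I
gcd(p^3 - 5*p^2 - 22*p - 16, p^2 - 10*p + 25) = 1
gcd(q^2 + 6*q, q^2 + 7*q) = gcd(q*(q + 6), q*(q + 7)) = q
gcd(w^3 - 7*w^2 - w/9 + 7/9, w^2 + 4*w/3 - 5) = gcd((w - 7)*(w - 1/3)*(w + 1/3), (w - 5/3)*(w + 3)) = 1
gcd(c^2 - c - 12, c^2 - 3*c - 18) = c + 3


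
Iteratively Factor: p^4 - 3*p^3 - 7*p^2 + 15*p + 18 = (p + 2)*(p^3 - 5*p^2 + 3*p + 9) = (p - 3)*(p + 2)*(p^2 - 2*p - 3) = (p - 3)^2*(p + 2)*(p + 1)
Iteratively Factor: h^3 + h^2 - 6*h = (h)*(h^2 + h - 6) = h*(h + 3)*(h - 2)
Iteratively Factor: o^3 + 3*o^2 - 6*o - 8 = (o + 1)*(o^2 + 2*o - 8) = (o - 2)*(o + 1)*(o + 4)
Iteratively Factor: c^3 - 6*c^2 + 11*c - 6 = (c - 1)*(c^2 - 5*c + 6) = (c - 3)*(c - 1)*(c - 2)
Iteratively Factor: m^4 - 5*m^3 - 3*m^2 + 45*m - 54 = (m - 2)*(m^3 - 3*m^2 - 9*m + 27) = (m - 3)*(m - 2)*(m^2 - 9) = (m - 3)*(m - 2)*(m + 3)*(m - 3)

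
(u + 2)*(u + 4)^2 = u^3 + 10*u^2 + 32*u + 32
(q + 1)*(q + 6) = q^2 + 7*q + 6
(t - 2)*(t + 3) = t^2 + t - 6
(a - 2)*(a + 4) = a^2 + 2*a - 8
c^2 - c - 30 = (c - 6)*(c + 5)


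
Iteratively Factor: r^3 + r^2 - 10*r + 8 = (r - 2)*(r^2 + 3*r - 4) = (r - 2)*(r + 4)*(r - 1)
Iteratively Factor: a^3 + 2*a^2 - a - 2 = (a + 1)*(a^2 + a - 2) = (a - 1)*(a + 1)*(a + 2)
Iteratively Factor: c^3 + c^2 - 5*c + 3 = (c + 3)*(c^2 - 2*c + 1) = (c - 1)*(c + 3)*(c - 1)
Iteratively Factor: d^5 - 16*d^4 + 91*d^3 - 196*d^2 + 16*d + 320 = (d - 4)*(d^4 - 12*d^3 + 43*d^2 - 24*d - 80) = (d - 4)*(d + 1)*(d^3 - 13*d^2 + 56*d - 80) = (d - 4)^2*(d + 1)*(d^2 - 9*d + 20) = (d - 4)^3*(d + 1)*(d - 5)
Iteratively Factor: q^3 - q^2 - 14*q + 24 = (q + 4)*(q^2 - 5*q + 6) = (q - 2)*(q + 4)*(q - 3)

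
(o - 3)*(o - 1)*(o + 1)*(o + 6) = o^4 + 3*o^3 - 19*o^2 - 3*o + 18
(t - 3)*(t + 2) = t^2 - t - 6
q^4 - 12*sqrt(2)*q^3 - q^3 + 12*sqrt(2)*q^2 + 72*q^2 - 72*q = q*(q - 1)*(q - 6*sqrt(2))^2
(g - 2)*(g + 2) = g^2 - 4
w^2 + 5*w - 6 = (w - 1)*(w + 6)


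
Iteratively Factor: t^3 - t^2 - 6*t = (t)*(t^2 - t - 6) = t*(t + 2)*(t - 3)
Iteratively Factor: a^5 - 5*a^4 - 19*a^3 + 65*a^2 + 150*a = (a - 5)*(a^4 - 19*a^2 - 30*a) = (a - 5)*(a + 2)*(a^3 - 2*a^2 - 15*a) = (a - 5)^2*(a + 2)*(a^2 + 3*a) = (a - 5)^2*(a + 2)*(a + 3)*(a)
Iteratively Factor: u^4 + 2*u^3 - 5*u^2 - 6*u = (u)*(u^3 + 2*u^2 - 5*u - 6) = u*(u + 1)*(u^2 + u - 6) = u*(u + 1)*(u + 3)*(u - 2)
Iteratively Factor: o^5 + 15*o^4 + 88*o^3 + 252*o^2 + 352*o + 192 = (o + 2)*(o^4 + 13*o^3 + 62*o^2 + 128*o + 96) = (o + 2)*(o + 3)*(o^3 + 10*o^2 + 32*o + 32) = (o + 2)*(o + 3)*(o + 4)*(o^2 + 6*o + 8) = (o + 2)^2*(o + 3)*(o + 4)*(o + 4)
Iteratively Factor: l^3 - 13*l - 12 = (l + 3)*(l^2 - 3*l - 4) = (l - 4)*(l + 3)*(l + 1)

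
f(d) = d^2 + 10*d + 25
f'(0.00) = 10.00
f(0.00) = 25.00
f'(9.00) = 28.00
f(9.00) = 196.00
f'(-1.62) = 6.76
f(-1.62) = 11.42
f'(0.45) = 10.90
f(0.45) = 29.70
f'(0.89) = 11.78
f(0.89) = 34.69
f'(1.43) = 12.86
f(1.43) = 41.34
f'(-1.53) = 6.94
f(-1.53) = 12.04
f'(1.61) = 13.22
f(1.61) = 43.69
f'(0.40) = 10.80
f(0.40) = 29.16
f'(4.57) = 19.14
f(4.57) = 91.58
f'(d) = 2*d + 10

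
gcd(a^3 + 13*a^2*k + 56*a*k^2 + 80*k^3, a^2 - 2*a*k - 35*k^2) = a + 5*k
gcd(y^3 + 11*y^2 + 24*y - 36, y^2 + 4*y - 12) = y + 6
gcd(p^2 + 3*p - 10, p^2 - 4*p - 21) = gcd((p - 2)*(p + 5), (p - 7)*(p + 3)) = 1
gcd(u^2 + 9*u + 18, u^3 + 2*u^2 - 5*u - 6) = u + 3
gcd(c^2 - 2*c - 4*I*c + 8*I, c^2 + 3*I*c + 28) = c - 4*I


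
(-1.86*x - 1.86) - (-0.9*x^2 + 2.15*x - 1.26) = 0.9*x^2 - 4.01*x - 0.6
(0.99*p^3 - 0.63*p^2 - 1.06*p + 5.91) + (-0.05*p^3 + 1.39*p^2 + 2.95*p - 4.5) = 0.94*p^3 + 0.76*p^2 + 1.89*p + 1.41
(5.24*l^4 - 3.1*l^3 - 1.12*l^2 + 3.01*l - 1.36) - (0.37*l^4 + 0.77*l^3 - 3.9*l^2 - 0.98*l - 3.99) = 4.87*l^4 - 3.87*l^3 + 2.78*l^2 + 3.99*l + 2.63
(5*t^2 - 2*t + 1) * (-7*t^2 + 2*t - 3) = -35*t^4 + 24*t^3 - 26*t^2 + 8*t - 3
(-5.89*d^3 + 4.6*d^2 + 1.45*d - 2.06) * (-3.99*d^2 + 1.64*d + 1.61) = 23.5011*d^5 - 28.0136*d^4 - 7.7244*d^3 + 18.0034*d^2 - 1.0439*d - 3.3166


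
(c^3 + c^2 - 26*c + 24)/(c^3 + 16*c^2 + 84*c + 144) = (c^2 - 5*c + 4)/(c^2 + 10*c + 24)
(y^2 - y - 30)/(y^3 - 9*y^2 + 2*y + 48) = (y^2 - y - 30)/(y^3 - 9*y^2 + 2*y + 48)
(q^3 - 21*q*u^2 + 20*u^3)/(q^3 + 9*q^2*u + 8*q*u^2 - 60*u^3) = (q^2 - 5*q*u + 4*u^2)/(q^2 + 4*q*u - 12*u^2)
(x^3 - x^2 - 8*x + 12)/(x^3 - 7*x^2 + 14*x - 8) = (x^2 + x - 6)/(x^2 - 5*x + 4)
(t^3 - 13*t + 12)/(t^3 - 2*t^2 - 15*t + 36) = (t - 1)/(t - 3)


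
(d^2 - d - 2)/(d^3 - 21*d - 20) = (d - 2)/(d^2 - d - 20)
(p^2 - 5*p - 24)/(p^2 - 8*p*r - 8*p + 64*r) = (p + 3)/(p - 8*r)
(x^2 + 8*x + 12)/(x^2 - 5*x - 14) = (x + 6)/(x - 7)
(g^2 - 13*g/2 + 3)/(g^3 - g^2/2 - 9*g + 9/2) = (g - 6)/(g^2 - 9)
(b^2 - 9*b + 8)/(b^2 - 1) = (b - 8)/(b + 1)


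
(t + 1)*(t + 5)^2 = t^3 + 11*t^2 + 35*t + 25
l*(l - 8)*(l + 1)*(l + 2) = l^4 - 5*l^3 - 22*l^2 - 16*l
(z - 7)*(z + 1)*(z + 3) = z^3 - 3*z^2 - 25*z - 21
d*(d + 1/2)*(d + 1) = d^3 + 3*d^2/2 + d/2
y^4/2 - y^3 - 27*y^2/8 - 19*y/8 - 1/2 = (y/2 + 1/4)*(y - 4)*(y + 1/2)*(y + 1)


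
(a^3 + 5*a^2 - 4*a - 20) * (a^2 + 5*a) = a^5 + 10*a^4 + 21*a^3 - 40*a^2 - 100*a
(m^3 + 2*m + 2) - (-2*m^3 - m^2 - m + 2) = 3*m^3 + m^2 + 3*m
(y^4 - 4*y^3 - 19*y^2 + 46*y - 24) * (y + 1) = y^5 - 3*y^4 - 23*y^3 + 27*y^2 + 22*y - 24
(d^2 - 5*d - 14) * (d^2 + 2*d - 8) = d^4 - 3*d^3 - 32*d^2 + 12*d + 112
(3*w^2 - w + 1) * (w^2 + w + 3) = 3*w^4 + 2*w^3 + 9*w^2 - 2*w + 3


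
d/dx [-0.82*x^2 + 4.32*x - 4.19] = 4.32 - 1.64*x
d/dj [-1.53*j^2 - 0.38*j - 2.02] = -3.06*j - 0.38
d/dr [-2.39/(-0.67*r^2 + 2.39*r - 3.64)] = (5.7121 - 3.2026*r)/(0.67*r^2 - 2.39*r + 3.64)^2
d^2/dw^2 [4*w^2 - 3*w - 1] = 8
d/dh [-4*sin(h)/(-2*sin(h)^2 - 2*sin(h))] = -2*cos(h)/(sin(h) + 1)^2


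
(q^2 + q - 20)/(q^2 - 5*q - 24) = (-q^2 - q + 20)/(-q^2 + 5*q + 24)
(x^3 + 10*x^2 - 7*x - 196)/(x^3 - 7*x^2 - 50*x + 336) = (x^2 + 3*x - 28)/(x^2 - 14*x + 48)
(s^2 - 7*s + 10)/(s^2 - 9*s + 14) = (s - 5)/(s - 7)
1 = 1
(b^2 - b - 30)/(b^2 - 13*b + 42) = (b + 5)/(b - 7)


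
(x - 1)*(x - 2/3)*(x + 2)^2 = x^4 + 7*x^3/3 - 2*x^2 - 4*x + 8/3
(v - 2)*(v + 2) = v^2 - 4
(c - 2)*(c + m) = c^2 + c*m - 2*c - 2*m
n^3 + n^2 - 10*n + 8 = (n - 2)*(n - 1)*(n + 4)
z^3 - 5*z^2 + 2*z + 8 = (z - 4)*(z - 2)*(z + 1)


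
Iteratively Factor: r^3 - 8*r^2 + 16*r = (r)*(r^2 - 8*r + 16) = r*(r - 4)*(r - 4)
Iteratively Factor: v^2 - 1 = (v + 1)*(v - 1)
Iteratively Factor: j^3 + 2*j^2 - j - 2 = (j - 1)*(j^2 + 3*j + 2) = (j - 1)*(j + 2)*(j + 1)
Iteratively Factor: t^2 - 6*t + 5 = (t - 1)*(t - 5)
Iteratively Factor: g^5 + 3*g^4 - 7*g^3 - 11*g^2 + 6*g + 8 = (g + 1)*(g^4 + 2*g^3 - 9*g^2 - 2*g + 8) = (g - 2)*(g + 1)*(g^3 + 4*g^2 - g - 4) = (g - 2)*(g - 1)*(g + 1)*(g^2 + 5*g + 4) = (g - 2)*(g - 1)*(g + 1)^2*(g + 4)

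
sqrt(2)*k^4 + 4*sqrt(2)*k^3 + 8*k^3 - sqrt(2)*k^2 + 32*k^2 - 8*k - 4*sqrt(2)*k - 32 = (k - 1)*(k + 4)*(k + 4*sqrt(2))*(sqrt(2)*k + sqrt(2))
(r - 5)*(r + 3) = r^2 - 2*r - 15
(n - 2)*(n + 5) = n^2 + 3*n - 10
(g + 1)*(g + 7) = g^2 + 8*g + 7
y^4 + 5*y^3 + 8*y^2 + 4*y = y*(y + 1)*(y + 2)^2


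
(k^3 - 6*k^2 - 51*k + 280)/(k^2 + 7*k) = k - 13 + 40/k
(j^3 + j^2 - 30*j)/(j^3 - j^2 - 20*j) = (j + 6)/(j + 4)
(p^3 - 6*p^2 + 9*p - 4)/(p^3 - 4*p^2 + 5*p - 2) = (p - 4)/(p - 2)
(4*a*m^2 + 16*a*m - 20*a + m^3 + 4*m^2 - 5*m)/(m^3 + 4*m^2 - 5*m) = (4*a + m)/m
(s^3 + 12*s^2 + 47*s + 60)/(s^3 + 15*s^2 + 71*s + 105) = (s + 4)/(s + 7)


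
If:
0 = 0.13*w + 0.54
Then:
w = -4.15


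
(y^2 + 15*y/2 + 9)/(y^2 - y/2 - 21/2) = (2*y^2 + 15*y + 18)/(2*y^2 - y - 21)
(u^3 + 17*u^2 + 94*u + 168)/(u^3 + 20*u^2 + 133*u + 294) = (u + 4)/(u + 7)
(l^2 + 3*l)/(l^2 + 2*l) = (l + 3)/(l + 2)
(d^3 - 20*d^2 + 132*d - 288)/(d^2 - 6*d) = d - 14 + 48/d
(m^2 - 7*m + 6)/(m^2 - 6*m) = (m - 1)/m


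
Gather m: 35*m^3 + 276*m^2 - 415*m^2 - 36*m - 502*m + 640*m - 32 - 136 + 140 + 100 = 35*m^3 - 139*m^2 + 102*m + 72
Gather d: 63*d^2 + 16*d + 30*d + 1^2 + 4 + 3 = 63*d^2 + 46*d + 8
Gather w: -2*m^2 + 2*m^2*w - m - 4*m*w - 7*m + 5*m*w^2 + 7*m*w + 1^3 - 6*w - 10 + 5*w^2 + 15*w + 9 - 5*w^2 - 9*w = -2*m^2 + 5*m*w^2 - 8*m + w*(2*m^2 + 3*m)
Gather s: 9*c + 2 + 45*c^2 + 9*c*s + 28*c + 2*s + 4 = 45*c^2 + 37*c + s*(9*c + 2) + 6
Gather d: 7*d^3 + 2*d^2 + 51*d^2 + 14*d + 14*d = 7*d^3 + 53*d^2 + 28*d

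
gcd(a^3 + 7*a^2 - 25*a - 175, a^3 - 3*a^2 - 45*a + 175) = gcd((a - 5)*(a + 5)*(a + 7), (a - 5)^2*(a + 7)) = a^2 + 2*a - 35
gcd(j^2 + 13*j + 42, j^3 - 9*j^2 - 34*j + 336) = j + 6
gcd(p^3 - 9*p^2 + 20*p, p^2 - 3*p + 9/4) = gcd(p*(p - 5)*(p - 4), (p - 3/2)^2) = 1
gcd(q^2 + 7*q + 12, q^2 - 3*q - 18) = q + 3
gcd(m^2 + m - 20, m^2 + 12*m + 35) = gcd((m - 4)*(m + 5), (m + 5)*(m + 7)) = m + 5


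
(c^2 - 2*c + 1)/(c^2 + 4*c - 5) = (c - 1)/(c + 5)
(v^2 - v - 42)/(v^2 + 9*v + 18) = (v - 7)/(v + 3)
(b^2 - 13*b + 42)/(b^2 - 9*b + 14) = (b - 6)/(b - 2)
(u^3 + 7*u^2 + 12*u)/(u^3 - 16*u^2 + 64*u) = (u^2 + 7*u + 12)/(u^2 - 16*u + 64)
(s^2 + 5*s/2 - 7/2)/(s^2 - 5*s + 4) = (s + 7/2)/(s - 4)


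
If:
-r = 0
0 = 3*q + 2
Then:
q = -2/3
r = 0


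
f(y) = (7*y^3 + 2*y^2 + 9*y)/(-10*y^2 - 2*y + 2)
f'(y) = (20*y + 2)*(7*y^3 + 2*y^2 + 9*y)/(-10*y^2 - 2*y + 2)^2 + (21*y^2 + 4*y + 9)/(-10*y^2 - 2*y + 2) = (-35*y^4 - 14*y^3 + 64*y^2 + 4*y + 9)/(2*(25*y^4 + 10*y^3 - 9*y^2 - 2*y + 1))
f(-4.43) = 3.29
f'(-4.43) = -0.64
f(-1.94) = 1.92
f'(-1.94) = -0.30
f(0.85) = -1.93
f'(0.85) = 1.33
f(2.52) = -2.22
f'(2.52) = -0.55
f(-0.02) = -0.09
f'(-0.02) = 4.32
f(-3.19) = 2.52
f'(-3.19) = -0.58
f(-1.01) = 2.31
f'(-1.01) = 2.53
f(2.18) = -2.04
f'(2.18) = -0.49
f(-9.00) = 6.36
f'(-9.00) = -0.69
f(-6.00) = 4.32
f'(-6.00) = -0.67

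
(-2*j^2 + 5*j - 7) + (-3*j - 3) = -2*j^2 + 2*j - 10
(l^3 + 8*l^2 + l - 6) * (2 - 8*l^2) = -8*l^5 - 64*l^4 - 6*l^3 + 64*l^2 + 2*l - 12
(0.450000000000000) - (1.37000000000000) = -0.920000000000000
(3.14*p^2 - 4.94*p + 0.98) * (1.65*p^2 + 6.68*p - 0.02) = 5.181*p^4 + 12.8242*p^3 - 31.445*p^2 + 6.6452*p - 0.0196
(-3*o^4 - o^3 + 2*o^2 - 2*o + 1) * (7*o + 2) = -21*o^5 - 13*o^4 + 12*o^3 - 10*o^2 + 3*o + 2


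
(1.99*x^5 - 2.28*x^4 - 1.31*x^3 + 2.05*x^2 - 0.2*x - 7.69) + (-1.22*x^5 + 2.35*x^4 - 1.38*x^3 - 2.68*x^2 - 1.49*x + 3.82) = 0.77*x^5 + 0.0700000000000003*x^4 - 2.69*x^3 - 0.63*x^2 - 1.69*x - 3.87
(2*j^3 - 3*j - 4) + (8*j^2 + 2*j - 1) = 2*j^3 + 8*j^2 - j - 5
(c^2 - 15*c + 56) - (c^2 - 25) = 81 - 15*c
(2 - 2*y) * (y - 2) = -2*y^2 + 6*y - 4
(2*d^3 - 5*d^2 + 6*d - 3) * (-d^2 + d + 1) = -2*d^5 + 7*d^4 - 9*d^3 + 4*d^2 + 3*d - 3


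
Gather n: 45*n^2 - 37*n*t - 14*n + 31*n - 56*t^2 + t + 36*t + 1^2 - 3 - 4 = 45*n^2 + n*(17 - 37*t) - 56*t^2 + 37*t - 6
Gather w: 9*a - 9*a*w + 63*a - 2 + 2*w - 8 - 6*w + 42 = 72*a + w*(-9*a - 4) + 32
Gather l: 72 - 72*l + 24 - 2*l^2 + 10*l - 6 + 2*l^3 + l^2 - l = 2*l^3 - l^2 - 63*l + 90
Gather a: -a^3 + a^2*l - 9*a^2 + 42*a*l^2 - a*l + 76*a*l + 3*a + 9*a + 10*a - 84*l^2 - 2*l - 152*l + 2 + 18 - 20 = -a^3 + a^2*(l - 9) + a*(42*l^2 + 75*l + 22) - 84*l^2 - 154*l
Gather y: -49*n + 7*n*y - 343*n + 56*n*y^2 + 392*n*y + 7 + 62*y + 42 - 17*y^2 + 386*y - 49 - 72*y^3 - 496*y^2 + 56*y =-392*n - 72*y^3 + y^2*(56*n - 513) + y*(399*n + 504)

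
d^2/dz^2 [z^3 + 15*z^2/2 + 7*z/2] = 6*z + 15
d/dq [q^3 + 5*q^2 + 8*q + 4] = 3*q^2 + 10*q + 8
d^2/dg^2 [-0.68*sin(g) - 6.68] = 0.68*sin(g)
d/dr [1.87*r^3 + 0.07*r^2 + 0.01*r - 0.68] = 5.61*r^2 + 0.14*r + 0.01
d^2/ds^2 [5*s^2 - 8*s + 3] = 10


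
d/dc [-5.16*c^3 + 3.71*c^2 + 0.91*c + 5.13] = -15.48*c^2 + 7.42*c + 0.91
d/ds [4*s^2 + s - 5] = 8*s + 1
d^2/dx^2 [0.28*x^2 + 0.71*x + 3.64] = 0.560000000000000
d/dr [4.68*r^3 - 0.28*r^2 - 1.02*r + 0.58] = 14.04*r^2 - 0.56*r - 1.02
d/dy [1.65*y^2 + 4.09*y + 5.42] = 3.3*y + 4.09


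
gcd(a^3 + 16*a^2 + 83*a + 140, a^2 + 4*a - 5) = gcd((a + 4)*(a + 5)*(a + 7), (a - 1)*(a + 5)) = a + 5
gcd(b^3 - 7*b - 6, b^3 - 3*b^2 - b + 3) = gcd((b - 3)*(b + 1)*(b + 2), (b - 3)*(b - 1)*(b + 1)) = b^2 - 2*b - 3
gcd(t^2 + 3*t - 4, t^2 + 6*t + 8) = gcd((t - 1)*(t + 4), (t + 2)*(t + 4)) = t + 4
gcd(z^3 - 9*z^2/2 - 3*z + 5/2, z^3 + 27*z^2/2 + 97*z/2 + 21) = 1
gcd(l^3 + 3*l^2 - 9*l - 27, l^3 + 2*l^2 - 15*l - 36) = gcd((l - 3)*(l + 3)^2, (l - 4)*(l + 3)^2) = l^2 + 6*l + 9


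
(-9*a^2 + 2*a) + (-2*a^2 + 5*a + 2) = -11*a^2 + 7*a + 2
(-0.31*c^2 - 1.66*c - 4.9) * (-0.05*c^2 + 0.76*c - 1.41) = 0.0155*c^4 - 0.1526*c^3 - 0.5795*c^2 - 1.3834*c + 6.909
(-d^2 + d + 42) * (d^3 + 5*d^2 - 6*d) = -d^5 - 4*d^4 + 53*d^3 + 204*d^2 - 252*d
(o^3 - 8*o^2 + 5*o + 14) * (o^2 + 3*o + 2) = o^5 - 5*o^4 - 17*o^3 + 13*o^2 + 52*o + 28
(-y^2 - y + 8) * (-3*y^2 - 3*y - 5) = 3*y^4 + 6*y^3 - 16*y^2 - 19*y - 40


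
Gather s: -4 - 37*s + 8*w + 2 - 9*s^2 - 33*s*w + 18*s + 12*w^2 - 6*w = -9*s^2 + s*(-33*w - 19) + 12*w^2 + 2*w - 2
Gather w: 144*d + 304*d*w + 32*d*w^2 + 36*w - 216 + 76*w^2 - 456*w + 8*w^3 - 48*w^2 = 144*d + 8*w^3 + w^2*(32*d + 28) + w*(304*d - 420) - 216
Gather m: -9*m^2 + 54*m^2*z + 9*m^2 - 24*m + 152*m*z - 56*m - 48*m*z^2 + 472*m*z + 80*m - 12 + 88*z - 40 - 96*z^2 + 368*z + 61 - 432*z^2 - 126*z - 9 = 54*m^2*z + m*(-48*z^2 + 624*z) - 528*z^2 + 330*z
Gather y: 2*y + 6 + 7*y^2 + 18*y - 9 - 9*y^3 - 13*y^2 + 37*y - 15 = -9*y^3 - 6*y^2 + 57*y - 18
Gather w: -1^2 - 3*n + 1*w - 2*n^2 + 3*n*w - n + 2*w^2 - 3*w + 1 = -2*n^2 - 4*n + 2*w^2 + w*(3*n - 2)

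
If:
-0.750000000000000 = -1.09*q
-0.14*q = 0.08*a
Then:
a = -1.20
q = 0.69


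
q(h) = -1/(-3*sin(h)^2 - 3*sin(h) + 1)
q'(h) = -(6*sin(h)*cos(h) + 3*cos(h))/(-3*sin(h)^2 - 3*sin(h) + 1)^2 = -3*(2*sin(h) + 1)*cos(h)/(3*sin(h)^2 + 3*sin(h) - 1)^2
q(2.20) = 0.30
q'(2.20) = 0.40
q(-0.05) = -0.88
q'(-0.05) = -2.07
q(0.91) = 0.31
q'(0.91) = -0.45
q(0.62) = 0.57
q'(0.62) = -1.71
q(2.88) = -42.57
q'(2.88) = 7968.48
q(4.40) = -0.88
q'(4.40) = -0.64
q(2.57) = 0.67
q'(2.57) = 2.33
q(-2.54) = -0.58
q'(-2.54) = -0.11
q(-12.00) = 0.68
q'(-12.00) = -2.42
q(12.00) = -0.57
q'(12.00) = 0.06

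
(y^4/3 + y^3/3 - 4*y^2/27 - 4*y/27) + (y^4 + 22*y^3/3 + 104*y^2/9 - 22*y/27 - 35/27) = 4*y^4/3 + 23*y^3/3 + 308*y^2/27 - 26*y/27 - 35/27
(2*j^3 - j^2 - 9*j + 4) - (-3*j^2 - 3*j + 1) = 2*j^3 + 2*j^2 - 6*j + 3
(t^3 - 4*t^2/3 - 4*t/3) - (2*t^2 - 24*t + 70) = t^3 - 10*t^2/3 + 68*t/3 - 70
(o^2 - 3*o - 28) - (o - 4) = o^2 - 4*o - 24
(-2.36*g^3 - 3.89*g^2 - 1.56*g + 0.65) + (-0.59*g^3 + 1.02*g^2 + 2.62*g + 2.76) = -2.95*g^3 - 2.87*g^2 + 1.06*g + 3.41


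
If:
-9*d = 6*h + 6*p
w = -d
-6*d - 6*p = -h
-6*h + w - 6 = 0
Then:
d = 42/11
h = -18/11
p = -45/11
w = -42/11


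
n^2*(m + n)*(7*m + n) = 7*m^2*n^2 + 8*m*n^3 + n^4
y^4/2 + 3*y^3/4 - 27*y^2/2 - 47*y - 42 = (y/2 + 1)*(y - 6)*(y + 2)*(y + 7/2)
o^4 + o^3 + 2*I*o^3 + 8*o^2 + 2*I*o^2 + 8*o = o*(o + 1)*(o - 2*I)*(o + 4*I)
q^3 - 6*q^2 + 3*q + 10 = (q - 5)*(q - 2)*(q + 1)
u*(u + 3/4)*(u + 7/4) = u^3 + 5*u^2/2 + 21*u/16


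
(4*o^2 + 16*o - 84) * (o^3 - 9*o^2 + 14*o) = 4*o^5 - 20*o^4 - 172*o^3 + 980*o^2 - 1176*o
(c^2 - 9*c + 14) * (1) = c^2 - 9*c + 14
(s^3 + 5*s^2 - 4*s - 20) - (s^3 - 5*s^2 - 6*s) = 10*s^2 + 2*s - 20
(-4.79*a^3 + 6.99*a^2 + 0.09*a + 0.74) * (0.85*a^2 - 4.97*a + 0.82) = -4.0715*a^5 + 29.7478*a^4 - 38.5916*a^3 + 5.9135*a^2 - 3.604*a + 0.6068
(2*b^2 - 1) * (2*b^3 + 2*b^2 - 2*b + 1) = 4*b^5 + 4*b^4 - 6*b^3 + 2*b - 1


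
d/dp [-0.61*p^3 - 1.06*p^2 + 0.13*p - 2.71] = -1.83*p^2 - 2.12*p + 0.13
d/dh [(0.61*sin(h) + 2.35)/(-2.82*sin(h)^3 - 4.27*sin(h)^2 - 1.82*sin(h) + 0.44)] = (3.4404*sin(h)^3 + 22.4857*sin(h)^2 + 20.069*sin(h) + 4.5454)*cos(h)/(7.9524*sin(h)^6 + 24.0828*sin(h)^5 + 28.4977*sin(h)^4 + 13.0612*sin(h)^3 - 0.445199999999999*sin(h)^2 - 1.6016*sin(h) + 0.1936)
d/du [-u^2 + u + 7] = 1 - 2*u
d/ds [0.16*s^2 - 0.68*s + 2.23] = 0.32*s - 0.68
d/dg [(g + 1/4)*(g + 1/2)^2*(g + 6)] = 4*g^3 + 87*g^2/4 + 16*g + 49/16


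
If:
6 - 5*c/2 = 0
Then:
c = 12/5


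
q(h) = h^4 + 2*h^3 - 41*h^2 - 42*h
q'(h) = 4*h^3 + 6*h^2 - 82*h - 42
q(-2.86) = -195.13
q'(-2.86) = 148.02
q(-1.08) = -3.62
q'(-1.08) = 48.52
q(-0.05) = 2.00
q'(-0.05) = -37.89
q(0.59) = -38.52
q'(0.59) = -87.47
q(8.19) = 2503.81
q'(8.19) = 1886.29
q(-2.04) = -84.61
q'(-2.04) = 116.29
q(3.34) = -398.69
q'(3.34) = -99.91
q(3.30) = -394.62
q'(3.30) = -103.51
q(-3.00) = -216.00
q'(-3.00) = 150.00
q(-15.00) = 35280.00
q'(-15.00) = -10962.00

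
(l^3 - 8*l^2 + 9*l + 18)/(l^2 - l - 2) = (l^2 - 9*l + 18)/(l - 2)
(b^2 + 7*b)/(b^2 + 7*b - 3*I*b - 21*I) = b/(b - 3*I)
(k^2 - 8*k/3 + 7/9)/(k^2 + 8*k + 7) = (9*k^2 - 24*k + 7)/(9*(k^2 + 8*k + 7))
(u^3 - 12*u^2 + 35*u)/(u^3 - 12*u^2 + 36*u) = (u^2 - 12*u + 35)/(u^2 - 12*u + 36)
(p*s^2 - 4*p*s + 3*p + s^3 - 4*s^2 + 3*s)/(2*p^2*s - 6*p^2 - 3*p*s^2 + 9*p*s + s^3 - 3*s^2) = (p*s - p + s^2 - s)/(2*p^2 - 3*p*s + s^2)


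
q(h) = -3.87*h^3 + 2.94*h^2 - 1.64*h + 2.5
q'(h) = -11.61*h^2 + 5.88*h - 1.64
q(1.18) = -1.70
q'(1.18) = -10.87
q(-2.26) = 65.89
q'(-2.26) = -74.23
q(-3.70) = 244.84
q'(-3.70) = -182.34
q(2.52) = -44.89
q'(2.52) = -60.55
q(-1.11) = 13.24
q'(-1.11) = -22.47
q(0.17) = 2.29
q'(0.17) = -0.98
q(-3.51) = 211.83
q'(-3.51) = -165.32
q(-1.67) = 31.46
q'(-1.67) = -43.84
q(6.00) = -737.42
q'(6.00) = -384.32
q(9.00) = -2595.35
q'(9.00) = -889.13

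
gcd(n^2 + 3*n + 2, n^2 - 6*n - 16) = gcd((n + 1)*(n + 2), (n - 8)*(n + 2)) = n + 2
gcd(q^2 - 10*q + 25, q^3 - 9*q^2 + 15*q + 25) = q^2 - 10*q + 25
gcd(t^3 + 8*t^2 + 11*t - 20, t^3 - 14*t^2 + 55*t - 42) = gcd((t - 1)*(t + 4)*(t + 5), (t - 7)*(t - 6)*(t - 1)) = t - 1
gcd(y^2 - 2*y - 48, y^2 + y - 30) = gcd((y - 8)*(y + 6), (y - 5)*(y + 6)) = y + 6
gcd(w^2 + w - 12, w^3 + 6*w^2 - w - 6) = 1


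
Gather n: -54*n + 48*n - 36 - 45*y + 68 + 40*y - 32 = -6*n - 5*y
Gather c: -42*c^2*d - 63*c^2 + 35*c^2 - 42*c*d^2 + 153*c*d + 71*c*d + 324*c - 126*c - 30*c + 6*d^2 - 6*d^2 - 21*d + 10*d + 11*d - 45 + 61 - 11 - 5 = c^2*(-42*d - 28) + c*(-42*d^2 + 224*d + 168)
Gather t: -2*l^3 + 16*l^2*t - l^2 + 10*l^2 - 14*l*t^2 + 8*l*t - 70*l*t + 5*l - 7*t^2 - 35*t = -2*l^3 + 9*l^2 + 5*l + t^2*(-14*l - 7) + t*(16*l^2 - 62*l - 35)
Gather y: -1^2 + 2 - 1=0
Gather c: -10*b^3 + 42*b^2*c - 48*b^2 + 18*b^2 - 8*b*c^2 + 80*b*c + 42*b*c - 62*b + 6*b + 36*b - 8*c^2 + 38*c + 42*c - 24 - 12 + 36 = -10*b^3 - 30*b^2 - 20*b + c^2*(-8*b - 8) + c*(42*b^2 + 122*b + 80)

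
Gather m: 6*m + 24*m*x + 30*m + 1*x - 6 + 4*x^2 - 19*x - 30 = m*(24*x + 36) + 4*x^2 - 18*x - 36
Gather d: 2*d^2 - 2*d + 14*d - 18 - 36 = 2*d^2 + 12*d - 54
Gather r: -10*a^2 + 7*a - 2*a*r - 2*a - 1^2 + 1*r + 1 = -10*a^2 + 5*a + r*(1 - 2*a)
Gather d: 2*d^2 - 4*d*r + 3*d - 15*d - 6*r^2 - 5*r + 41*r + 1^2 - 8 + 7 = 2*d^2 + d*(-4*r - 12) - 6*r^2 + 36*r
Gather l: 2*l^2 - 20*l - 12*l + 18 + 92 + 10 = 2*l^2 - 32*l + 120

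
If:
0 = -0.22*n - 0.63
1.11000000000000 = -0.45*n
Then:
No Solution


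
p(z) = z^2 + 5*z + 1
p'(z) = 2*z + 5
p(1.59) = 11.48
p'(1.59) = 8.18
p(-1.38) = -4.00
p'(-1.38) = 2.24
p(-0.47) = -1.13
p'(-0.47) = 4.06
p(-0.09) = 0.56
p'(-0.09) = 4.82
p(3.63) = 32.33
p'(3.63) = 12.26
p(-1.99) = -4.99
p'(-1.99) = 1.02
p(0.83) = 5.84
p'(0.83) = 6.66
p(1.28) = 9.04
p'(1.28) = 7.56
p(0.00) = 1.00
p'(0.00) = 5.00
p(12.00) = 205.00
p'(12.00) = 29.00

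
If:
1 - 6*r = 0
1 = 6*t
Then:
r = 1/6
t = 1/6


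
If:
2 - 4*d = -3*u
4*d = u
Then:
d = -1/4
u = -1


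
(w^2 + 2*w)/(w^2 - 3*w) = (w + 2)/(w - 3)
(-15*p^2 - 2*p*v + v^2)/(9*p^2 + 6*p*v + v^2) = (-5*p + v)/(3*p + v)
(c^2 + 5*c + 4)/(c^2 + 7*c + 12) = (c + 1)/(c + 3)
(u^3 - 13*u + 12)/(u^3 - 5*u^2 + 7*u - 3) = (u + 4)/(u - 1)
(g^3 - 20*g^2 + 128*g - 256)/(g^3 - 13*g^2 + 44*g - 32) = (g - 8)/(g - 1)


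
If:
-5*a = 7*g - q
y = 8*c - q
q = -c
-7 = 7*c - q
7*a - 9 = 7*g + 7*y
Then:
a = -181/48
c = -7/8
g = 947/336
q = 7/8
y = -63/8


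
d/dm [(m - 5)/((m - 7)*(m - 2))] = (-m^2 + 10*m - 31)/(m^4 - 18*m^3 + 109*m^2 - 252*m + 196)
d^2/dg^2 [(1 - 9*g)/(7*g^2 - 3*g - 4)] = 2*((9*g - 1)*(14*g - 3)^2 + (189*g - 34)*(-7*g^2 + 3*g + 4))/(-7*g^2 + 3*g + 4)^3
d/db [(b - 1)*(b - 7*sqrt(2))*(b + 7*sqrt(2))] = 3*b^2 - 2*b - 98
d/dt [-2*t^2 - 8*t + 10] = -4*t - 8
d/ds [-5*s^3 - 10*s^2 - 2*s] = -15*s^2 - 20*s - 2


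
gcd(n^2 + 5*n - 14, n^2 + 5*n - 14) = n^2 + 5*n - 14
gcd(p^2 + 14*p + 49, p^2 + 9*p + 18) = 1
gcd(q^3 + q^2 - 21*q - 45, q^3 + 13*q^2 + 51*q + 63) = q^2 + 6*q + 9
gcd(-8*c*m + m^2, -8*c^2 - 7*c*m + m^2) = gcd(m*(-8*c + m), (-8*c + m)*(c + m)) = 8*c - m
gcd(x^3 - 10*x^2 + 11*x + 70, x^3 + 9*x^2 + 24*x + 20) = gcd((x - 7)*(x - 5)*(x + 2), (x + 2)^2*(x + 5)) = x + 2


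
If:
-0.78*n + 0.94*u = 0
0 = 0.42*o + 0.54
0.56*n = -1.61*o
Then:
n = 3.70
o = -1.29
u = 3.07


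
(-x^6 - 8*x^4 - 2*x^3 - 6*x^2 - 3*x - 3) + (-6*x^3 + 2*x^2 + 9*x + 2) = -x^6 - 8*x^4 - 8*x^3 - 4*x^2 + 6*x - 1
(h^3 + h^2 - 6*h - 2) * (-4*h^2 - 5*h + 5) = -4*h^5 - 9*h^4 + 24*h^3 + 43*h^2 - 20*h - 10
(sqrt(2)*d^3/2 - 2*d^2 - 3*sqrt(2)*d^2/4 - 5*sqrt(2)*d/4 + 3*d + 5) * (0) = 0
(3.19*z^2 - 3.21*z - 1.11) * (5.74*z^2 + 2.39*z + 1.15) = 18.3106*z^4 - 10.8013*z^3 - 10.3748*z^2 - 6.3444*z - 1.2765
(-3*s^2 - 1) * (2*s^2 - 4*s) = -6*s^4 + 12*s^3 - 2*s^2 + 4*s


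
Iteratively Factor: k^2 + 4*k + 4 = (k + 2)*(k + 2)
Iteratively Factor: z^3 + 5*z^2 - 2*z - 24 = (z - 2)*(z^2 + 7*z + 12) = (z - 2)*(z + 4)*(z + 3)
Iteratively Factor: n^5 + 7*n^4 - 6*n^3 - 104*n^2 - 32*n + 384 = (n + 4)*(n^4 + 3*n^3 - 18*n^2 - 32*n + 96) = (n - 3)*(n + 4)*(n^3 + 6*n^2 - 32) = (n - 3)*(n + 4)^2*(n^2 + 2*n - 8) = (n - 3)*(n - 2)*(n + 4)^2*(n + 4)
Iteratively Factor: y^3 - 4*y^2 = (y)*(y^2 - 4*y) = y^2*(y - 4)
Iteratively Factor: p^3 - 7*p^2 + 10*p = (p - 5)*(p^2 - 2*p) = (p - 5)*(p - 2)*(p)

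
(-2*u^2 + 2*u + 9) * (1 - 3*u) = 6*u^3 - 8*u^2 - 25*u + 9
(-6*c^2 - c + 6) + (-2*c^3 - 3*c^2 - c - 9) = -2*c^3 - 9*c^2 - 2*c - 3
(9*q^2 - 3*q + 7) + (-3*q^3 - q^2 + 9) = -3*q^3 + 8*q^2 - 3*q + 16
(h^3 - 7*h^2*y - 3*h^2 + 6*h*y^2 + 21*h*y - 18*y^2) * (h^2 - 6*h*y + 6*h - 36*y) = h^5 - 13*h^4*y + 3*h^4 + 48*h^3*y^2 - 39*h^3*y - 18*h^3 - 36*h^2*y^3 + 144*h^2*y^2 + 234*h^2*y - 108*h*y^3 - 864*h*y^2 + 648*y^3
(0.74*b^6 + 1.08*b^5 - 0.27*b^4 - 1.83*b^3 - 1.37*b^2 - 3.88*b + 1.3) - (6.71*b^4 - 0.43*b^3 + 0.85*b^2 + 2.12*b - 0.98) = 0.74*b^6 + 1.08*b^5 - 6.98*b^4 - 1.4*b^3 - 2.22*b^2 - 6.0*b + 2.28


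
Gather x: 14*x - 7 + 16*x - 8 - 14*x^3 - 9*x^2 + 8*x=-14*x^3 - 9*x^2 + 38*x - 15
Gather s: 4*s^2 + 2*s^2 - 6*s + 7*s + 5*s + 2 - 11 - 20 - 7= 6*s^2 + 6*s - 36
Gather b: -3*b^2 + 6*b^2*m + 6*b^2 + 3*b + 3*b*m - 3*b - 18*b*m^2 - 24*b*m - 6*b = b^2*(6*m + 3) + b*(-18*m^2 - 21*m - 6)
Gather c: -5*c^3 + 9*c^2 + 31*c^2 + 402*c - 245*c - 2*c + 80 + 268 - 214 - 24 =-5*c^3 + 40*c^2 + 155*c + 110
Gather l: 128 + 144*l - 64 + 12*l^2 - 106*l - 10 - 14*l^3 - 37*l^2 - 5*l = -14*l^3 - 25*l^2 + 33*l + 54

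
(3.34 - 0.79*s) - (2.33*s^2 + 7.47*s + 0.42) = -2.33*s^2 - 8.26*s + 2.92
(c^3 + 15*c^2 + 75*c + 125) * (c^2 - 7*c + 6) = c^5 + 8*c^4 - 24*c^3 - 310*c^2 - 425*c + 750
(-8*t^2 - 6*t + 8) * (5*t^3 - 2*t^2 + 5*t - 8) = -40*t^5 - 14*t^4 + 12*t^3 + 18*t^2 + 88*t - 64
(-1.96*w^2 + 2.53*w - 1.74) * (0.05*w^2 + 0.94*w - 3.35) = -0.098*w^4 - 1.7159*w^3 + 8.8572*w^2 - 10.1111*w + 5.829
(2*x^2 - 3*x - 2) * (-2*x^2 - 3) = -4*x^4 + 6*x^3 - 2*x^2 + 9*x + 6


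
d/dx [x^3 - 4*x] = 3*x^2 - 4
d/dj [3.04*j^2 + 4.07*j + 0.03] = 6.08*j + 4.07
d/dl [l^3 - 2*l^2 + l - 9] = 3*l^2 - 4*l + 1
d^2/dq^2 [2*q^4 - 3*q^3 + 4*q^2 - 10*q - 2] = 24*q^2 - 18*q + 8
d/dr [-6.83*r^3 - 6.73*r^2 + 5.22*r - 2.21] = -20.49*r^2 - 13.46*r + 5.22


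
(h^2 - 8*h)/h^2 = (h - 8)/h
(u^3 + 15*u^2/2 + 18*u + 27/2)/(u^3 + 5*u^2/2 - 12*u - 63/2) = (2*u + 3)/(2*u - 7)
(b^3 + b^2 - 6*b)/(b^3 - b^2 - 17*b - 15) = b*(b - 2)/(b^2 - 4*b - 5)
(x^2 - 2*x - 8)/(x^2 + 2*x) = (x - 4)/x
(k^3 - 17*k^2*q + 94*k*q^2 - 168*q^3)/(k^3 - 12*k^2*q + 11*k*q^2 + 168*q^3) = (-k^2 + 10*k*q - 24*q^2)/(-k^2 + 5*k*q + 24*q^2)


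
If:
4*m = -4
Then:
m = -1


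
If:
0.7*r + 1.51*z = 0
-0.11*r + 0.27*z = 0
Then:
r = 0.00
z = 0.00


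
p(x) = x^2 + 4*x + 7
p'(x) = 2*x + 4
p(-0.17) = 6.35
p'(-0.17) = 3.66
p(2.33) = 21.75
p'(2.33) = 8.66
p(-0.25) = 6.06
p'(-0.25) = 3.50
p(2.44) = 22.71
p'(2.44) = 8.88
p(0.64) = 9.97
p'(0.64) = 5.28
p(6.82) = 80.79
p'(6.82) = 17.64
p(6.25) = 71.06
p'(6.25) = 16.50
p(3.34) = 31.52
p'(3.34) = 10.68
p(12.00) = 199.00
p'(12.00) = 28.00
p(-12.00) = 103.00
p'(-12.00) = -20.00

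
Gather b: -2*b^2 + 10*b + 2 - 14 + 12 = -2*b^2 + 10*b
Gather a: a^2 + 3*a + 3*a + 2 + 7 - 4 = a^2 + 6*a + 5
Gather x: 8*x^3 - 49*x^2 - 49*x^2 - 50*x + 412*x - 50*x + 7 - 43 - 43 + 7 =8*x^3 - 98*x^2 + 312*x - 72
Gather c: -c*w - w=-c*w - w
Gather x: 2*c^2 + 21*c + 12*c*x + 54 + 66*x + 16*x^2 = 2*c^2 + 21*c + 16*x^2 + x*(12*c + 66) + 54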